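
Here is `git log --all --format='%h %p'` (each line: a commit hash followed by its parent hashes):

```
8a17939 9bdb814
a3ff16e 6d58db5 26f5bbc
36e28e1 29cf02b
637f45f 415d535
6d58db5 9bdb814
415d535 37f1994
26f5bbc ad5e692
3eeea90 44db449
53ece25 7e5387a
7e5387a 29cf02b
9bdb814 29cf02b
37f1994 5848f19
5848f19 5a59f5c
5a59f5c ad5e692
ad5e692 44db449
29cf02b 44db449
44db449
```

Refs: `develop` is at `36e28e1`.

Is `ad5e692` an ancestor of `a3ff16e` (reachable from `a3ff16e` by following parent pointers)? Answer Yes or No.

Yes

Ancestors of a3ff16e (commits reachable by following parents): {26f5bbc, 29cf02b, 44db449, 6d58db5, 9bdb814, a3ff16e, ad5e692}.
ad5e692 is in that set, so it is an ancestor of a3ff16e.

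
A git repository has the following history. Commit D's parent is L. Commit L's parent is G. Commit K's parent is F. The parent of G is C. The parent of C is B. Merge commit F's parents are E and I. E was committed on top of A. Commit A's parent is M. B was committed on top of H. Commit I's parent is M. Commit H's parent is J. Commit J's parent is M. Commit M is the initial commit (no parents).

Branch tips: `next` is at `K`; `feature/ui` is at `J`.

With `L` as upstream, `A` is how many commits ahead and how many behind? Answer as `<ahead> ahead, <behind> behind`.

1 ahead, 6 behind

Reachable from A: {A, M}.
Reachable from L: {B, C, G, H, J, L, M}.
Only in A's history (ahead): {A} — 1.
Only in L's history (behind): {B, C, G, H, J, L} — 6.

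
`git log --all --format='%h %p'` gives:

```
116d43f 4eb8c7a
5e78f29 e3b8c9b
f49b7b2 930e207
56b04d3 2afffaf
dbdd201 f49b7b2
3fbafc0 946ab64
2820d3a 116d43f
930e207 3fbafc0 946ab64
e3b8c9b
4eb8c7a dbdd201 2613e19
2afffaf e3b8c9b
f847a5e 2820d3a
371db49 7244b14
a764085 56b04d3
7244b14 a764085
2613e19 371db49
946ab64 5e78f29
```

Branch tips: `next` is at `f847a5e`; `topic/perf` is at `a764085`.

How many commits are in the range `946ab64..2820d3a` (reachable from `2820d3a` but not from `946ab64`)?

13

Reachable from 2820d3a: {116d43f, 2613e19, 2820d3a, 2afffaf, 371db49, 3fbafc0, 4eb8c7a, 56b04d3, 5e78f29, 7244b14, 930e207, 946ab64, a764085, dbdd201, e3b8c9b, f49b7b2}.
Reachable from 946ab64: {5e78f29, 946ab64, e3b8c9b}.
In 2820d3a's history but not 946ab64's: {116d43f, 2613e19, 2820d3a, 2afffaf, 371db49, 3fbafc0, 4eb8c7a, 56b04d3, 7244b14, 930e207, a764085, dbdd201, f49b7b2} — 13 commits.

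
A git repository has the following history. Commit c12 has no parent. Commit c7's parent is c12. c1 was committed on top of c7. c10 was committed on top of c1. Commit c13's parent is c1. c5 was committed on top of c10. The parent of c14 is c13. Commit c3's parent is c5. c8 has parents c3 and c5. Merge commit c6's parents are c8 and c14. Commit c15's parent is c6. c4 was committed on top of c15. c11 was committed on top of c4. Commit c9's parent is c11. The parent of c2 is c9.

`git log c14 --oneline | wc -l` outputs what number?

Walking parent pointers from c14: reachable set = {c1, c12, c13, c14, c7}.
That is 5 commits.

5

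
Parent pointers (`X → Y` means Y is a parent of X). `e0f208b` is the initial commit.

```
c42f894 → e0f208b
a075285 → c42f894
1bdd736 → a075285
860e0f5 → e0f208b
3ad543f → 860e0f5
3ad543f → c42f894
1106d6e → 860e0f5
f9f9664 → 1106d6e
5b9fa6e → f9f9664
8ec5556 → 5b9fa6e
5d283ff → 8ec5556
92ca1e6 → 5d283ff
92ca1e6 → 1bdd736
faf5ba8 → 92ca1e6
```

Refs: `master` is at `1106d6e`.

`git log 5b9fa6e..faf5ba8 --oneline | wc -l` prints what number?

Reachable from faf5ba8: {1106d6e, 1bdd736, 5b9fa6e, 5d283ff, 860e0f5, 8ec5556, 92ca1e6, a075285, c42f894, e0f208b, f9f9664, faf5ba8}.
Reachable from 5b9fa6e: {1106d6e, 5b9fa6e, 860e0f5, e0f208b, f9f9664}.
In faf5ba8's history but not 5b9fa6e's: {1bdd736, 5d283ff, 8ec5556, 92ca1e6, a075285, c42f894, faf5ba8} — 7 commits.

7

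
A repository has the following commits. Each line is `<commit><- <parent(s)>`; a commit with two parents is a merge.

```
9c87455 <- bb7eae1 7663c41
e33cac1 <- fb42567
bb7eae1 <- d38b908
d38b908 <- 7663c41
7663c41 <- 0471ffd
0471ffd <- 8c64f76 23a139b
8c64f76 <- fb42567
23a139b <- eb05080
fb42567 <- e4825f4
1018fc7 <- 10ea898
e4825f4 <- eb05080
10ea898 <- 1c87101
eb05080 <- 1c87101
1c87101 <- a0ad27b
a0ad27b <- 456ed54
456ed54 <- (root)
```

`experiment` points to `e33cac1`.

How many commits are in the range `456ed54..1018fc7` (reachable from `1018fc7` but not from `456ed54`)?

Reachable from 1018fc7: {1018fc7, 10ea898, 1c87101, 456ed54, a0ad27b}.
Reachable from 456ed54: {456ed54}.
In 1018fc7's history but not 456ed54's: {1018fc7, 10ea898, 1c87101, a0ad27b} — 4 commits.

4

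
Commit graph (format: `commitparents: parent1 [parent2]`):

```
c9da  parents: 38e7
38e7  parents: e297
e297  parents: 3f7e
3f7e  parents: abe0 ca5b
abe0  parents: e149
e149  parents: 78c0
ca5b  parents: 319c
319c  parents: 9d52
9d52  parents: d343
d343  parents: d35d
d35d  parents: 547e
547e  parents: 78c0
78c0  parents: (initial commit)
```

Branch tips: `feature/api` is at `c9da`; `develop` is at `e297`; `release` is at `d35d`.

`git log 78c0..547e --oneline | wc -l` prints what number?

1

Reachable from 547e: {547e, 78c0}.
Reachable from 78c0: {78c0}.
In 547e's history but not 78c0's: {547e} — 1 commit.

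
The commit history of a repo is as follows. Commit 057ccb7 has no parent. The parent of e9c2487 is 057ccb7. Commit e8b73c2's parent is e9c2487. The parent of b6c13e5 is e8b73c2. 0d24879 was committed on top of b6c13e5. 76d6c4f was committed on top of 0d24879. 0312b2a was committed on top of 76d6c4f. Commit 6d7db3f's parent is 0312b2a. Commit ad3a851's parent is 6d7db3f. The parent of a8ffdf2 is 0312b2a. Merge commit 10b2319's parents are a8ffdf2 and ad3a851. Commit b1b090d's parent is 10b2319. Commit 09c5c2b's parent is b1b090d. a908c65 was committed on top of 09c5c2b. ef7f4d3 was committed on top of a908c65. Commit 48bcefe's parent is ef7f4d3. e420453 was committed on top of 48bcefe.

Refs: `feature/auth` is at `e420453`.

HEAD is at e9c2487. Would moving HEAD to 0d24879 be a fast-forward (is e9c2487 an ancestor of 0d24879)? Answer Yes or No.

A fast-forward from e9c2487 to 0d24879 is possible iff e9c2487 is an ancestor of 0d24879.
Ancestors of 0d24879: {057ccb7, 0d24879, b6c13e5, e8b73c2, e9c2487}.
e9c2487 is among them, so fast-forward is possible.

Yes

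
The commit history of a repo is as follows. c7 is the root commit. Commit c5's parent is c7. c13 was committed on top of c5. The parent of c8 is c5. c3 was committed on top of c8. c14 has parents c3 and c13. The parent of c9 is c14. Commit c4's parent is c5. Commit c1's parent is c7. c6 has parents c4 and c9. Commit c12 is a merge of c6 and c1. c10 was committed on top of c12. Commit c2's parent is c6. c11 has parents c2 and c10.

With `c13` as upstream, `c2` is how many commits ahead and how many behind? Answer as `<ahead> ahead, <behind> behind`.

7 ahead, 0 behind

Reachable from c2: {c13, c14, c2, c3, c4, c5, c6, c7, c8, c9}.
Reachable from c13: {c13, c5, c7}.
Only in c2's history (ahead): {c14, c2, c3, c4, c6, c8, c9} — 7.
Only in c13's history (behind): {} — 0.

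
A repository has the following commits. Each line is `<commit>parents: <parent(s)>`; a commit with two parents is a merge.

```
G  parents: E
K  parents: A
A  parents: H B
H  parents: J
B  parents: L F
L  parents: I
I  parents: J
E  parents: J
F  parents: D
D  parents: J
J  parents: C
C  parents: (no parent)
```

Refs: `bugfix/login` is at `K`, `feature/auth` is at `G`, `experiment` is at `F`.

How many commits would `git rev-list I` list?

Walking parent pointers from I: reachable set = {C, I, J}.
That is 3 commits.

3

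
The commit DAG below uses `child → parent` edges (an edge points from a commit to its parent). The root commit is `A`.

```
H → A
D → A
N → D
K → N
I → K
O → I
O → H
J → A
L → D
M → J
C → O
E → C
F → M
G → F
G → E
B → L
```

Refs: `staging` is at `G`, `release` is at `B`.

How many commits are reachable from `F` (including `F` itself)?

4

Walking parent pointers from F: reachable set = {A, F, J, M}.
That is 4 commits.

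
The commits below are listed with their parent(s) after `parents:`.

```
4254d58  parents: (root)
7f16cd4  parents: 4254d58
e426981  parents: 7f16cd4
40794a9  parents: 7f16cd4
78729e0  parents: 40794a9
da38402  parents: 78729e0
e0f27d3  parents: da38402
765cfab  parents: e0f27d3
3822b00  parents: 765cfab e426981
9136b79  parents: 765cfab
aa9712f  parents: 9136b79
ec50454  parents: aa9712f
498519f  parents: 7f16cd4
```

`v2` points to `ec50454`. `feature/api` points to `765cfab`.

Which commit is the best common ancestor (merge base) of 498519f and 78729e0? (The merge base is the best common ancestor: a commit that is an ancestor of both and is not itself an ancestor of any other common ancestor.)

7f16cd4

Ancestors of 498519f: {4254d58, 498519f, 7f16cd4}.
Ancestors of 78729e0: {40794a9, 4254d58, 78729e0, 7f16cd4}.
Common ancestors: {4254d58, 7f16cd4}.
Among these, 7f16cd4 is not an ancestor of any other common ancestor — it is the merge base.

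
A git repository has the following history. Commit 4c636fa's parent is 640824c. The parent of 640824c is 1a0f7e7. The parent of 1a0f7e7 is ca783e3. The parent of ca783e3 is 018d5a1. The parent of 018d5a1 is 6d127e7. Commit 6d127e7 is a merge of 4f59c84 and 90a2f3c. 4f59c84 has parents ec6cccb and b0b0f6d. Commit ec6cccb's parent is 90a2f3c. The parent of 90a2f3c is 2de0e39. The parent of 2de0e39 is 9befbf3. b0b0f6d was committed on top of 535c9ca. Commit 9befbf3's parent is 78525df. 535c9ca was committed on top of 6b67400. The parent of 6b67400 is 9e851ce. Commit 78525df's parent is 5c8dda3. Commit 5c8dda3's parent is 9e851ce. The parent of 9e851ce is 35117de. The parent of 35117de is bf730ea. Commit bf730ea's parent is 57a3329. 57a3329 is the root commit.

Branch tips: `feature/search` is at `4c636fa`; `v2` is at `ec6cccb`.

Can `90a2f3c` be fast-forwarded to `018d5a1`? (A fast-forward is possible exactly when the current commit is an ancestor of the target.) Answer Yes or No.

A fast-forward from 90a2f3c to 018d5a1 is possible iff 90a2f3c is an ancestor of 018d5a1.
Ancestors of 018d5a1: {018d5a1, 2de0e39, 35117de, 4f59c84, 535c9ca, 57a3329, 5c8dda3, 6b67400, 6d127e7, 78525df, 90a2f3c, 9befbf3, 9e851ce, b0b0f6d, bf730ea, ec6cccb}.
90a2f3c is among them, so fast-forward is possible.

Yes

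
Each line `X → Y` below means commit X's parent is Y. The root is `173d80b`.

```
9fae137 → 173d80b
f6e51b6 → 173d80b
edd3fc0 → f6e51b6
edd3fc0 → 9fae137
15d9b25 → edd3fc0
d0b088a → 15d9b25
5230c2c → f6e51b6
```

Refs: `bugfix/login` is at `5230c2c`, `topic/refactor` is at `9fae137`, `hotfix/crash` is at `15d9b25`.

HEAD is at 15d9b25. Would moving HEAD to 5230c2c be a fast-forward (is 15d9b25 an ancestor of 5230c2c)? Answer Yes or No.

A fast-forward from 15d9b25 to 5230c2c is possible iff 15d9b25 is an ancestor of 5230c2c.
Ancestors of 5230c2c: {173d80b, 5230c2c, f6e51b6}.
15d9b25 is not among them, so fast-forward is not possible.

No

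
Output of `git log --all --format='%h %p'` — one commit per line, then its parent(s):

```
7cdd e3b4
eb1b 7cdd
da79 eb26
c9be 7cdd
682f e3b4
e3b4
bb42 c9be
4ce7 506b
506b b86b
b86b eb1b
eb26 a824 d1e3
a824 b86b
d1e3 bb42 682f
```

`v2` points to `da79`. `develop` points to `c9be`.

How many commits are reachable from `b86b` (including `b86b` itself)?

Walking parent pointers from b86b: reachable set = {7cdd, b86b, e3b4, eb1b}.
That is 4 commits.

4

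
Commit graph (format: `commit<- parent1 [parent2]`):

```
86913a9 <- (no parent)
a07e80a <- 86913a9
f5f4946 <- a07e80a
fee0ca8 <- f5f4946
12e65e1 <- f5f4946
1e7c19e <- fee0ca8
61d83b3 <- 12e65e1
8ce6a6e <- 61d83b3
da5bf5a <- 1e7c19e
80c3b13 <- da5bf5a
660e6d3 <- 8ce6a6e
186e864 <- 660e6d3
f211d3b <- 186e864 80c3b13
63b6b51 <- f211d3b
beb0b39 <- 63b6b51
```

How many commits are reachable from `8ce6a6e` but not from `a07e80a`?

4

Reachable from 8ce6a6e: {12e65e1, 61d83b3, 86913a9, 8ce6a6e, a07e80a, f5f4946}.
Reachable from a07e80a: {86913a9, a07e80a}.
In 8ce6a6e's history but not a07e80a's: {12e65e1, 61d83b3, 8ce6a6e, f5f4946} — 4 commits.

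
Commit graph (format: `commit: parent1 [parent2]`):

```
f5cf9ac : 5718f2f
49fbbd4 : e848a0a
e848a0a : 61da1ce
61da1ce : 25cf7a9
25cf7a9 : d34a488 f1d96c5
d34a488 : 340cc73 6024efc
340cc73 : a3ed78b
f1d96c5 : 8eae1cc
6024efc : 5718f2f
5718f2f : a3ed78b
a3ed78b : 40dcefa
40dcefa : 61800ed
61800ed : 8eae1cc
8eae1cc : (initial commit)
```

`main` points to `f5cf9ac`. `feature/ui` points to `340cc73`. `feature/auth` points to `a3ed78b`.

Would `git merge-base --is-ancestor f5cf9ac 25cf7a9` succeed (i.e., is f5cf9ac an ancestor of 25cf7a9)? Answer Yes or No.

No

Ancestors of 25cf7a9: {25cf7a9, 340cc73, 40dcefa, 5718f2f, 6024efc, 61800ed, 8eae1cc, a3ed78b, d34a488, f1d96c5}.
f5cf9ac is not in that set, so it is not an ancestor of 25cf7a9.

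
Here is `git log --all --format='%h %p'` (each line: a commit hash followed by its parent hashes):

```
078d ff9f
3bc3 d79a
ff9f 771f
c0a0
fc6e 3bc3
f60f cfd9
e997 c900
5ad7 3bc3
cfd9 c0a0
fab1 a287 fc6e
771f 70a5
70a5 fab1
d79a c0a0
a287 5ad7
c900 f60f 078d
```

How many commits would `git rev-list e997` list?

Walking parent pointers from e997: reachable set = {078d, 3bc3, 5ad7, 70a5, 771f, a287, c0a0, c900, cfd9, d79a, e997, f60f, fab1, fc6e, ff9f}.
That is 15 commits.

15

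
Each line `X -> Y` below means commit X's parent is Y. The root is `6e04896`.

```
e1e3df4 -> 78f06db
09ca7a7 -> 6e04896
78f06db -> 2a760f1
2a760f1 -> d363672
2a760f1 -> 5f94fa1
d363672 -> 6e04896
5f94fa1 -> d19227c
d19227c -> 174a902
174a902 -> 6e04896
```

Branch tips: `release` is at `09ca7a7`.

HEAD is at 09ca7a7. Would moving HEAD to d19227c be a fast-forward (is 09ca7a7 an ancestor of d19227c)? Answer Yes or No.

No

A fast-forward from 09ca7a7 to d19227c is possible iff 09ca7a7 is an ancestor of d19227c.
Ancestors of d19227c: {174a902, 6e04896, d19227c}.
09ca7a7 is not among them, so fast-forward is not possible.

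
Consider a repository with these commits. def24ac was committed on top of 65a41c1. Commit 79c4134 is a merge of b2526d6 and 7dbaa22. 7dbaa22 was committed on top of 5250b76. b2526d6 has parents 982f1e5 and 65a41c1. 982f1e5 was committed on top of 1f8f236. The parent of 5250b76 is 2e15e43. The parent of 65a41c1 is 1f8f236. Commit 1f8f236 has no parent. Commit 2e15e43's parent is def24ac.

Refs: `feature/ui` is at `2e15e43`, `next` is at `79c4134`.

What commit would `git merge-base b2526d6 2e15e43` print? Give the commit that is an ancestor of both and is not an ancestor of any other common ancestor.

65a41c1

Ancestors of b2526d6: {1f8f236, 65a41c1, 982f1e5, b2526d6}.
Ancestors of 2e15e43: {1f8f236, 2e15e43, 65a41c1, def24ac}.
Common ancestors: {1f8f236, 65a41c1}.
Among these, 65a41c1 is not an ancestor of any other common ancestor — it is the merge base.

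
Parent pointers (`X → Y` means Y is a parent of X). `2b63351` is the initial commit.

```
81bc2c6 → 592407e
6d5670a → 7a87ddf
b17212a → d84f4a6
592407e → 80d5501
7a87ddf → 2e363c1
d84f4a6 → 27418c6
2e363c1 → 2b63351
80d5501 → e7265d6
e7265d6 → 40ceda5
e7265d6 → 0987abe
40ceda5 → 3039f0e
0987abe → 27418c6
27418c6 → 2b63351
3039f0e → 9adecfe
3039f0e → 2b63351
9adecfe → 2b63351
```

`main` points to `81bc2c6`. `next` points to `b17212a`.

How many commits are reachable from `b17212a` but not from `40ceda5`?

3

Reachable from b17212a: {27418c6, 2b63351, b17212a, d84f4a6}.
Reachable from 40ceda5: {2b63351, 3039f0e, 40ceda5, 9adecfe}.
In b17212a's history but not 40ceda5's: {27418c6, b17212a, d84f4a6} — 3 commits.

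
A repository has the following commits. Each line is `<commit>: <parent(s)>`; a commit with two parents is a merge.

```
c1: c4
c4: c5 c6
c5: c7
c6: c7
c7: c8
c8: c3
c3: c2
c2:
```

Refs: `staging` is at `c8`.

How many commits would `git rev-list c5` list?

Walking parent pointers from c5: reachable set = {c2, c3, c5, c7, c8}.
That is 5 commits.

5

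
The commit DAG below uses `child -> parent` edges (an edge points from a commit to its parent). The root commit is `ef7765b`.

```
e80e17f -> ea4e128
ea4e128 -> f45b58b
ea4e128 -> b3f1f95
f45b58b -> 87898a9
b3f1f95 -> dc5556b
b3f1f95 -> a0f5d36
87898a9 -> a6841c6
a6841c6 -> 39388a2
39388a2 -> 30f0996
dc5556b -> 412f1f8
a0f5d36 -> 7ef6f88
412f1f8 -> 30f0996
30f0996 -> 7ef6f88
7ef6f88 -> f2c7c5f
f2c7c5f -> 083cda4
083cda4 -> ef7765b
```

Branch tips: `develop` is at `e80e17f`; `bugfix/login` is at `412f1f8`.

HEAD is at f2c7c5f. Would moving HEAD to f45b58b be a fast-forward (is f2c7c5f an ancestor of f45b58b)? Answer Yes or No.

Yes

A fast-forward from f2c7c5f to f45b58b is possible iff f2c7c5f is an ancestor of f45b58b.
Ancestors of f45b58b: {083cda4, 30f0996, 39388a2, 7ef6f88, 87898a9, a6841c6, ef7765b, f2c7c5f, f45b58b}.
f2c7c5f is among them, so fast-forward is possible.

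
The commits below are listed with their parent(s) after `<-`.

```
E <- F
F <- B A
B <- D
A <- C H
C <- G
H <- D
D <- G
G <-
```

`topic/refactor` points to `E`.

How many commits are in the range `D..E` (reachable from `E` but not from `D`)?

Reachable from E: {A, B, C, D, E, F, G, H}.
Reachable from D: {D, G}.
In E's history but not D's: {A, B, C, E, F, H} — 6 commits.

6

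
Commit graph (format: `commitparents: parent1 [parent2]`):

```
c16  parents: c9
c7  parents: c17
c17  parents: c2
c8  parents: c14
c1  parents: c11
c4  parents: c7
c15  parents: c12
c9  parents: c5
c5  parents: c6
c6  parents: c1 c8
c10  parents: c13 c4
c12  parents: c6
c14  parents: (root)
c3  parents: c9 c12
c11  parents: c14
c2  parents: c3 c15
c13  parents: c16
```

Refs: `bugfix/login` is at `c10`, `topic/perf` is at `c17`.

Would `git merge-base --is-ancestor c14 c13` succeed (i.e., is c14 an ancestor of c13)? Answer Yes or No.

Ancestors of c13 (commits reachable by following parents): {c1, c11, c13, c14, c16, c5, c6, c8, c9}.
c14 is in that set, so it is an ancestor of c13.

Yes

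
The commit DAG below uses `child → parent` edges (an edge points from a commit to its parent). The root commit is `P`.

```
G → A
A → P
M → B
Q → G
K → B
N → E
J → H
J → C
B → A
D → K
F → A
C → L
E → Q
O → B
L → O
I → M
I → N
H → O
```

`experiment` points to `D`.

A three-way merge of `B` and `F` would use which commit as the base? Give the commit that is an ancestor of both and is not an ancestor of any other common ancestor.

A

Ancestors of B: {A, B, P}.
Ancestors of F: {A, F, P}.
Common ancestors: {A, P}.
Among these, A is not an ancestor of any other common ancestor — it is the merge base.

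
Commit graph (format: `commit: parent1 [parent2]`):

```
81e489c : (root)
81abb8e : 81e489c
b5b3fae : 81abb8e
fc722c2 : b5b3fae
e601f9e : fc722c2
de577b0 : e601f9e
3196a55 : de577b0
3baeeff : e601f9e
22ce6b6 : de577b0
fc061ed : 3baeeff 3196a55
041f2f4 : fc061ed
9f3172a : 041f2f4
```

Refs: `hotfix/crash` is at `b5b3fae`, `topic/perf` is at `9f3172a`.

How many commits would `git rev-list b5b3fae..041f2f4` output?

7

Reachable from 041f2f4: {041f2f4, 3196a55, 3baeeff, 81abb8e, 81e489c, b5b3fae, de577b0, e601f9e, fc061ed, fc722c2}.
Reachable from b5b3fae: {81abb8e, 81e489c, b5b3fae}.
In 041f2f4's history but not b5b3fae's: {041f2f4, 3196a55, 3baeeff, de577b0, e601f9e, fc061ed, fc722c2} — 7 commits.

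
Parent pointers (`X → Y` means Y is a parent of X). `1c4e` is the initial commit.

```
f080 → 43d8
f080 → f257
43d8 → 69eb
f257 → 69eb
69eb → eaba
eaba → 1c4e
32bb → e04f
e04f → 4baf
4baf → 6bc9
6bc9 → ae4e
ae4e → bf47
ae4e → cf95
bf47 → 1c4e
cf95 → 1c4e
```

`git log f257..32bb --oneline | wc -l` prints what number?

7

Reachable from 32bb: {1c4e, 32bb, 4baf, 6bc9, ae4e, bf47, cf95, e04f}.
Reachable from f257: {1c4e, 69eb, eaba, f257}.
In 32bb's history but not f257's: {32bb, 4baf, 6bc9, ae4e, bf47, cf95, e04f} — 7 commits.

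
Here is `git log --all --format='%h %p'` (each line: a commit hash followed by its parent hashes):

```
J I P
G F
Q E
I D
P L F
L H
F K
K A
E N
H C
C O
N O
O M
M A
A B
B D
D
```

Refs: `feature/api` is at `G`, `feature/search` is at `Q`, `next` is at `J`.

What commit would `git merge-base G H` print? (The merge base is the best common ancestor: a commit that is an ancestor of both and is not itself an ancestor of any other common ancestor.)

Ancestors of G: {A, B, D, F, G, K}.
Ancestors of H: {A, B, C, D, H, M, O}.
Common ancestors: {A, B, D}.
Among these, A is not an ancestor of any other common ancestor — it is the merge base.

A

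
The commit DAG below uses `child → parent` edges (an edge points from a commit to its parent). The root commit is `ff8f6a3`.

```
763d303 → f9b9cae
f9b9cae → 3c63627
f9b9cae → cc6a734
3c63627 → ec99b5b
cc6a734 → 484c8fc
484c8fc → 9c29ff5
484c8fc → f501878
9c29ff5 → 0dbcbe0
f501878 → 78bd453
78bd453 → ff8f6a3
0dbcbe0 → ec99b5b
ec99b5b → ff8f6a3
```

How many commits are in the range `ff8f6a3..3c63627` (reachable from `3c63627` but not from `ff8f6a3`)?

2

Reachable from 3c63627: {3c63627, ec99b5b, ff8f6a3}.
Reachable from ff8f6a3: {ff8f6a3}.
In 3c63627's history but not ff8f6a3's: {3c63627, ec99b5b} — 2 commits.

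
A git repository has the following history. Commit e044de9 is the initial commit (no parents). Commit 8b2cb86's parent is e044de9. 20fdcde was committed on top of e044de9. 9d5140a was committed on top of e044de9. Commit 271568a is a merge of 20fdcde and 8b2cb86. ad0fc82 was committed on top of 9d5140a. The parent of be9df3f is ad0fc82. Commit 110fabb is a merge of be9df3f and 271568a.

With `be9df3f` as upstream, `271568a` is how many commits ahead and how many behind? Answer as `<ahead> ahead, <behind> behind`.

Reachable from 271568a: {20fdcde, 271568a, 8b2cb86, e044de9}.
Reachable from be9df3f: {9d5140a, ad0fc82, be9df3f, e044de9}.
Only in 271568a's history (ahead): {20fdcde, 271568a, 8b2cb86} — 3.
Only in be9df3f's history (behind): {9d5140a, ad0fc82, be9df3f} — 3.

3 ahead, 3 behind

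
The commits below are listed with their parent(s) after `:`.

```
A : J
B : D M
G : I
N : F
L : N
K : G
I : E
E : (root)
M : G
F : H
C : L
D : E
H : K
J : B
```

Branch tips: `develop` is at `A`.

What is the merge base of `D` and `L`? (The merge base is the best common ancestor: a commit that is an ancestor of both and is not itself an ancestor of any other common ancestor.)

E

Ancestors of D: {D, E}.
Ancestors of L: {E, F, G, H, I, K, L, N}.
Common ancestors: {E}.
The only common ancestor is E, so it is the merge base.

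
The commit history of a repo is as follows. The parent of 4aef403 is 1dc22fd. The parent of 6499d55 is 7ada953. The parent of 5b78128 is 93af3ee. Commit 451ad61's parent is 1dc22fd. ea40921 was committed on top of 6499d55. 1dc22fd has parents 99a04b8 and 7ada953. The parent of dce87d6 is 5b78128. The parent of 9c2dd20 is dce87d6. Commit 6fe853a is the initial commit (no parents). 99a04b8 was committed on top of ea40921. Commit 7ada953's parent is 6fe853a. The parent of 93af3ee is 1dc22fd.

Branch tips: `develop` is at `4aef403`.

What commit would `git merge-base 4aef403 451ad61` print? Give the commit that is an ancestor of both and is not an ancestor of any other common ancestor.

1dc22fd

Ancestors of 4aef403: {1dc22fd, 4aef403, 6499d55, 6fe853a, 7ada953, 99a04b8, ea40921}.
Ancestors of 451ad61: {1dc22fd, 451ad61, 6499d55, 6fe853a, 7ada953, 99a04b8, ea40921}.
Common ancestors: {1dc22fd, 6499d55, 6fe853a, 7ada953, 99a04b8, ea40921}.
Among these, 1dc22fd is not an ancestor of any other common ancestor — it is the merge base.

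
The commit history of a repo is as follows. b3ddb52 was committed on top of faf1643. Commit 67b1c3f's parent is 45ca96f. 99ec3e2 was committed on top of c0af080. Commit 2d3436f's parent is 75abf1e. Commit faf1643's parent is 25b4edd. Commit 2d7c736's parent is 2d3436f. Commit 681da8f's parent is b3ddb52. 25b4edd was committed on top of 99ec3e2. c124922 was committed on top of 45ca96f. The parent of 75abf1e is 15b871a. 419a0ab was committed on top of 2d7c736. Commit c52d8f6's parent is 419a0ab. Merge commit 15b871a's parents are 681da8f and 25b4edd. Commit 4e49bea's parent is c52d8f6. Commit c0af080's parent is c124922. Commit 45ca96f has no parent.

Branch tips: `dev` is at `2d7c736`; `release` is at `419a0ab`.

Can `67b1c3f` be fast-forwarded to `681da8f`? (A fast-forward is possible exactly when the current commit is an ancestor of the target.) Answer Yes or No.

No

A fast-forward from 67b1c3f to 681da8f is possible iff 67b1c3f is an ancestor of 681da8f.
Ancestors of 681da8f: {25b4edd, 45ca96f, 681da8f, 99ec3e2, b3ddb52, c0af080, c124922, faf1643}.
67b1c3f is not among them, so fast-forward is not possible.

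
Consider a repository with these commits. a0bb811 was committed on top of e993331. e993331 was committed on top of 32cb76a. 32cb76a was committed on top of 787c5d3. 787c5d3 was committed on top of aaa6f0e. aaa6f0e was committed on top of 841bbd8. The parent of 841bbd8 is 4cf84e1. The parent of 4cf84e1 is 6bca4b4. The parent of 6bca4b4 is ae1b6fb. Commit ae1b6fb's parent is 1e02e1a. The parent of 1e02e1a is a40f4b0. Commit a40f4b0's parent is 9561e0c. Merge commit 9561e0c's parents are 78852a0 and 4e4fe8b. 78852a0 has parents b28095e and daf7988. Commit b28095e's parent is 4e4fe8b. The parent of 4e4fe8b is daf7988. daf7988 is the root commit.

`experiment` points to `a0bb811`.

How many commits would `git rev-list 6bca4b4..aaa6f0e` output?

3

Reachable from aaa6f0e: {1e02e1a, 4cf84e1, 4e4fe8b, 6bca4b4, 78852a0, 841bbd8, 9561e0c, a40f4b0, aaa6f0e, ae1b6fb, b28095e, daf7988}.
Reachable from 6bca4b4: {1e02e1a, 4e4fe8b, 6bca4b4, 78852a0, 9561e0c, a40f4b0, ae1b6fb, b28095e, daf7988}.
In aaa6f0e's history but not 6bca4b4's: {4cf84e1, 841bbd8, aaa6f0e} — 3 commits.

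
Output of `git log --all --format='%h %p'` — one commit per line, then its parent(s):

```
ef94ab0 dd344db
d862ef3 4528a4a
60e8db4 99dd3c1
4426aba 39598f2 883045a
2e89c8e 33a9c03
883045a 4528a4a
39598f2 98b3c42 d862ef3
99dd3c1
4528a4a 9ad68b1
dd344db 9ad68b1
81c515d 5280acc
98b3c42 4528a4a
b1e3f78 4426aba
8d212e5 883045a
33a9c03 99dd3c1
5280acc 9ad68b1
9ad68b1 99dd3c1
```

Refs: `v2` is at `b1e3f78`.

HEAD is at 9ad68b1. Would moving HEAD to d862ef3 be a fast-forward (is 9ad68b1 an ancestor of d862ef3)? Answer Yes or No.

A fast-forward from 9ad68b1 to d862ef3 is possible iff 9ad68b1 is an ancestor of d862ef3.
Ancestors of d862ef3: {4528a4a, 99dd3c1, 9ad68b1, d862ef3}.
9ad68b1 is among them, so fast-forward is possible.

Yes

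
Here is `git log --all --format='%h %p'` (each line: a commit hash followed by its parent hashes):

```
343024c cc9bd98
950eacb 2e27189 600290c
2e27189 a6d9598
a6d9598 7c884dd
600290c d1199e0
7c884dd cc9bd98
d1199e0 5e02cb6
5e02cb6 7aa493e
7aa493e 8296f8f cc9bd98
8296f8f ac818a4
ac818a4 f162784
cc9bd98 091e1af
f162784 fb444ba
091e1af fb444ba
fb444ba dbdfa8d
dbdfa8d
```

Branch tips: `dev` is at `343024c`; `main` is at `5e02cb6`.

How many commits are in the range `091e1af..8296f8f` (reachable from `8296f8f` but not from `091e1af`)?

Reachable from 8296f8f: {8296f8f, ac818a4, dbdfa8d, f162784, fb444ba}.
Reachable from 091e1af: {091e1af, dbdfa8d, fb444ba}.
In 8296f8f's history but not 091e1af's: {8296f8f, ac818a4, f162784} — 3 commits.

3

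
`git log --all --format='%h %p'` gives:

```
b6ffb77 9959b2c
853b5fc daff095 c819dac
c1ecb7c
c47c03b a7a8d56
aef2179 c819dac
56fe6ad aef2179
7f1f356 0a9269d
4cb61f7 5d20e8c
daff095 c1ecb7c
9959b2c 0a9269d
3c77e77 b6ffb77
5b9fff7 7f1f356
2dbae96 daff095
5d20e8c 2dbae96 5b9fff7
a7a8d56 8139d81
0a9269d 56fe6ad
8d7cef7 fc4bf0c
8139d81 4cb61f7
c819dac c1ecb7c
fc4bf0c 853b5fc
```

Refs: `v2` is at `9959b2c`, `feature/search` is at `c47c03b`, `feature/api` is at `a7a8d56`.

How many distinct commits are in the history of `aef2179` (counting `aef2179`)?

3

Walking parent pointers from aef2179: reachable set = {aef2179, c1ecb7c, c819dac}.
That is 3 commits.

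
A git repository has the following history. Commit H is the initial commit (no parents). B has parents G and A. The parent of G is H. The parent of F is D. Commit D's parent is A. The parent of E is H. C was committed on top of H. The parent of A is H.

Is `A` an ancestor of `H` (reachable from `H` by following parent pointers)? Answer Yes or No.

No

Ancestors of H: {H}.
A is not in that set, so it is not an ancestor of H.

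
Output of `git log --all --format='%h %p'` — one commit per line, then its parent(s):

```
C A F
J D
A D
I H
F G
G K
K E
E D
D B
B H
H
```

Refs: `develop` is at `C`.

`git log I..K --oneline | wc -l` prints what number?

Reachable from K: {B, D, E, H, K}.
Reachable from I: {H, I}.
In K's history but not I's: {B, D, E, K} — 4 commits.

4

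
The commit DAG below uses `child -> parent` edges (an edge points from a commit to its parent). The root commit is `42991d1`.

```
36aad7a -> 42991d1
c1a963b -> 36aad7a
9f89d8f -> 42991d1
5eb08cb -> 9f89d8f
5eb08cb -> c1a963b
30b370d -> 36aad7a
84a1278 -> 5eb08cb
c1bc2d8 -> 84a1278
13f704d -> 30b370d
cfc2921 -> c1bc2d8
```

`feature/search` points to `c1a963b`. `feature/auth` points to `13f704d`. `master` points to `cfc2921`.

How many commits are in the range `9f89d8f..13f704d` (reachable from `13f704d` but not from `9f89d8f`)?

3

Reachable from 13f704d: {13f704d, 30b370d, 36aad7a, 42991d1}.
Reachable from 9f89d8f: {42991d1, 9f89d8f}.
In 13f704d's history but not 9f89d8f's: {13f704d, 30b370d, 36aad7a} — 3 commits.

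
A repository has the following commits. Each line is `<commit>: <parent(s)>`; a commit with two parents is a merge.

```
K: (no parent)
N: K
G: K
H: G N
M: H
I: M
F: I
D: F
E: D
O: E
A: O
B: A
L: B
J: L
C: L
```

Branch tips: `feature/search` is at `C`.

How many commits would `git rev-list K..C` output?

Reachable from C: {A, B, C, D, E, F, G, H, I, K, L, M, N, O}.
Reachable from K: {K}.
In C's history but not K's: {A, B, C, D, E, F, G, H, I, L, M, N, O} — 13 commits.

13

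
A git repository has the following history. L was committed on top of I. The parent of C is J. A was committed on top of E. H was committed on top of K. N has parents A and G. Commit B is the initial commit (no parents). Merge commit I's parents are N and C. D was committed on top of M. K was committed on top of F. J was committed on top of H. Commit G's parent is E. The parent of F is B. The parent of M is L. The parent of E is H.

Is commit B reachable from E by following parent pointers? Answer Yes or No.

Ancestors of E (commits reachable by following parents): {B, E, F, H, K}.
B is in that set, so it is an ancestor of E.

Yes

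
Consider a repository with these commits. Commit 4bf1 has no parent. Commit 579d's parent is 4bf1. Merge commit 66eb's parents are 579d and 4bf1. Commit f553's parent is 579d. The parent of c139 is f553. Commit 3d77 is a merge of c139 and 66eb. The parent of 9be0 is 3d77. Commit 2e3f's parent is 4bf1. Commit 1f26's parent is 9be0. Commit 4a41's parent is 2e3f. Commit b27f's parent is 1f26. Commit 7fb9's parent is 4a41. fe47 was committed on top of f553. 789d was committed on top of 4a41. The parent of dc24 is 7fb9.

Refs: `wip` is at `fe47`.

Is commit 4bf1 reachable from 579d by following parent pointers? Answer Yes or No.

Yes

Ancestors of 579d (commits reachable by following parents): {4bf1, 579d}.
4bf1 is in that set, so it is an ancestor of 579d.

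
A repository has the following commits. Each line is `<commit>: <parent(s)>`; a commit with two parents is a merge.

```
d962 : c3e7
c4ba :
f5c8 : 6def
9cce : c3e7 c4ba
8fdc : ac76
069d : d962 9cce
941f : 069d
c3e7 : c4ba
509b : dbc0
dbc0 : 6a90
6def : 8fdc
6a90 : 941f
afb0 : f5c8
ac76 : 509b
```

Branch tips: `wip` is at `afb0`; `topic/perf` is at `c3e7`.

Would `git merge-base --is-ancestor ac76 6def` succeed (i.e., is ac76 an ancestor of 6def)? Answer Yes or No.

Yes

Ancestors of 6def (commits reachable by following parents): {069d, 509b, 6a90, 6def, 8fdc, 941f, 9cce, ac76, c3e7, c4ba, d962, dbc0}.
ac76 is in that set, so it is an ancestor of 6def.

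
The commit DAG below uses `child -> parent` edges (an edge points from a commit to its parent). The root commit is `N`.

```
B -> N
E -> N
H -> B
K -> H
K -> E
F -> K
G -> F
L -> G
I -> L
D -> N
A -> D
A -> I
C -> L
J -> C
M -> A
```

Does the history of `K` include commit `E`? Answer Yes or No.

Ancestors of K (commits reachable by following parents): {B, E, H, K, N}.
E is in that set, so it is an ancestor of K.

Yes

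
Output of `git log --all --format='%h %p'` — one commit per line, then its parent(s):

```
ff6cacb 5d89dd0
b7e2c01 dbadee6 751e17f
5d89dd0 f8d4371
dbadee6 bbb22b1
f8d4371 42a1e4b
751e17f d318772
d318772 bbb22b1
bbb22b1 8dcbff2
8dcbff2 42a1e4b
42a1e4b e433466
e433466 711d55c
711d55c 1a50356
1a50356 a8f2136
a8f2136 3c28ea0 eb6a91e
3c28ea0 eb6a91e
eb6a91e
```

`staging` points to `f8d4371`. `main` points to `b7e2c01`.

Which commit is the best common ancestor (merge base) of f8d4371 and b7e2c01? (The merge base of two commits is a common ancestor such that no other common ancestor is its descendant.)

Ancestors of f8d4371: {1a50356, 3c28ea0, 42a1e4b, 711d55c, a8f2136, e433466, eb6a91e, f8d4371}.
Ancestors of b7e2c01: {1a50356, 3c28ea0, 42a1e4b, 711d55c, 751e17f, 8dcbff2, a8f2136, b7e2c01, bbb22b1, d318772, dbadee6, e433466, eb6a91e}.
Common ancestors: {1a50356, 3c28ea0, 42a1e4b, 711d55c, a8f2136, e433466, eb6a91e}.
Among these, 42a1e4b is not an ancestor of any other common ancestor — it is the merge base.

42a1e4b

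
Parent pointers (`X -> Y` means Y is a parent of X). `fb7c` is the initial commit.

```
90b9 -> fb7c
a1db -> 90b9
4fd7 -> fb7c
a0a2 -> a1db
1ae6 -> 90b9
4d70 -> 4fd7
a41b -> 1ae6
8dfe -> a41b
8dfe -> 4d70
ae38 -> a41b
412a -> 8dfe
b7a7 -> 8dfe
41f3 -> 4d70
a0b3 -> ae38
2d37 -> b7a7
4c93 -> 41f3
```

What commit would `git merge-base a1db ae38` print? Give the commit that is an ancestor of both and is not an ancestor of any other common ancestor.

90b9

Ancestors of a1db: {90b9, a1db, fb7c}.
Ancestors of ae38: {1ae6, 90b9, a41b, ae38, fb7c}.
Common ancestors: {90b9, fb7c}.
Among these, 90b9 is not an ancestor of any other common ancestor — it is the merge base.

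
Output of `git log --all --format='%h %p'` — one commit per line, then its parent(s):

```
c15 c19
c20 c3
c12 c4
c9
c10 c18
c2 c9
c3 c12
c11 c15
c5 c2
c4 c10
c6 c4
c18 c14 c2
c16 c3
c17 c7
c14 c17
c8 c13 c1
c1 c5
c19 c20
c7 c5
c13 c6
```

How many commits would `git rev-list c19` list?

Walking parent pointers from c19: reachable set = {c10, c12, c14, c17, c18, c19, c2, c20, c3, c4, c5, c7, c9}.
That is 13 commits.

13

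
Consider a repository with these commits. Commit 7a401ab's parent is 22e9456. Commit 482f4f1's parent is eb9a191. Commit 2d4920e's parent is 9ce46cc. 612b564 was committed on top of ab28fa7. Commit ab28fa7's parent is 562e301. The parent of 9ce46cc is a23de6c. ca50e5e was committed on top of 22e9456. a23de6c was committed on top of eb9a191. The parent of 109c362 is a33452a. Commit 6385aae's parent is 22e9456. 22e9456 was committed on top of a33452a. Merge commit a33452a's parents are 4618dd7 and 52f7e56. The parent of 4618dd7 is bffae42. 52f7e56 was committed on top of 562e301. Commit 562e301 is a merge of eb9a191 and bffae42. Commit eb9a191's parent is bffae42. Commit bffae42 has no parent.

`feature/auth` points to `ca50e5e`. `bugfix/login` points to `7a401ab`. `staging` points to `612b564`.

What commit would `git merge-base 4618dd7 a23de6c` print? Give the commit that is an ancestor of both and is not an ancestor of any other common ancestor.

bffae42

Ancestors of 4618dd7: {4618dd7, bffae42}.
Ancestors of a23de6c: {a23de6c, bffae42, eb9a191}.
Common ancestors: {bffae42}.
The only common ancestor is bffae42, so it is the merge base.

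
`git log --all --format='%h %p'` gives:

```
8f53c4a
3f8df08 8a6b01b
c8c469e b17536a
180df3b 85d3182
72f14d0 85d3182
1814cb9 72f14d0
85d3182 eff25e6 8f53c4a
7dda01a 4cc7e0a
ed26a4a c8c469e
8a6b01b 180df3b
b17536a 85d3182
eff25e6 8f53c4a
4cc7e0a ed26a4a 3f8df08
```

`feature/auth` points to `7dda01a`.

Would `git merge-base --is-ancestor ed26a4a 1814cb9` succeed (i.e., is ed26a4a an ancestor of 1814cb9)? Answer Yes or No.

No

Ancestors of 1814cb9: {1814cb9, 72f14d0, 85d3182, 8f53c4a, eff25e6}.
ed26a4a is not in that set, so it is not an ancestor of 1814cb9.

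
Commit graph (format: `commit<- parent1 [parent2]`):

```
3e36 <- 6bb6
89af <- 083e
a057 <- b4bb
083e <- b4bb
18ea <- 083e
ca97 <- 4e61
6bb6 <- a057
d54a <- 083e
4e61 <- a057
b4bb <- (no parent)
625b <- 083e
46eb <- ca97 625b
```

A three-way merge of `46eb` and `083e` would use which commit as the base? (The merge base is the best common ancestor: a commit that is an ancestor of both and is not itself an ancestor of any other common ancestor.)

Ancestors of 46eb: {083e, 46eb, 4e61, 625b, a057, b4bb, ca97}.
Ancestors of 083e: {083e, b4bb}.
Common ancestors: {083e, b4bb}.
Among these, 083e is not an ancestor of any other common ancestor — it is the merge base.

083e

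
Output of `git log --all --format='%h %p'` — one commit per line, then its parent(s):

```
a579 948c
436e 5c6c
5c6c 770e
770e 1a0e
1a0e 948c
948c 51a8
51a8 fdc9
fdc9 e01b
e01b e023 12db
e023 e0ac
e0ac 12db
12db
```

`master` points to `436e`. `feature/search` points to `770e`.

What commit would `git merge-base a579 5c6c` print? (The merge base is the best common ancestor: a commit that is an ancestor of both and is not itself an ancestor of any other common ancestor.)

Ancestors of a579: {12db, 51a8, 948c, a579, e01b, e023, e0ac, fdc9}.
Ancestors of 5c6c: {12db, 1a0e, 51a8, 5c6c, 770e, 948c, e01b, e023, e0ac, fdc9}.
Common ancestors: {12db, 51a8, 948c, e01b, e023, e0ac, fdc9}.
Among these, 948c is not an ancestor of any other common ancestor — it is the merge base.

948c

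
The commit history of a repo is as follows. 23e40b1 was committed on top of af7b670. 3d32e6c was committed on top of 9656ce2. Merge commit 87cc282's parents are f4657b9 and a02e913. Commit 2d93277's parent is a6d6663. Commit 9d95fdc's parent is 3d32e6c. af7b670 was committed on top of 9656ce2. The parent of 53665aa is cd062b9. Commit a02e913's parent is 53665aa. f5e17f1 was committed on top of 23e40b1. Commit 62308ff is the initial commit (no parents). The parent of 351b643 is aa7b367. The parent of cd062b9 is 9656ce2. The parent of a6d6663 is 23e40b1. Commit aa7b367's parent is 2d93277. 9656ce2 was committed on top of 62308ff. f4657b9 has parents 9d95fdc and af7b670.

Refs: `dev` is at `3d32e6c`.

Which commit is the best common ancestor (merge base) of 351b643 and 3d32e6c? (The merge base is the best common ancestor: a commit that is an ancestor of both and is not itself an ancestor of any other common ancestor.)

9656ce2

Ancestors of 351b643: {23e40b1, 2d93277, 351b643, 62308ff, 9656ce2, a6d6663, aa7b367, af7b670}.
Ancestors of 3d32e6c: {3d32e6c, 62308ff, 9656ce2}.
Common ancestors: {62308ff, 9656ce2}.
Among these, 9656ce2 is not an ancestor of any other common ancestor — it is the merge base.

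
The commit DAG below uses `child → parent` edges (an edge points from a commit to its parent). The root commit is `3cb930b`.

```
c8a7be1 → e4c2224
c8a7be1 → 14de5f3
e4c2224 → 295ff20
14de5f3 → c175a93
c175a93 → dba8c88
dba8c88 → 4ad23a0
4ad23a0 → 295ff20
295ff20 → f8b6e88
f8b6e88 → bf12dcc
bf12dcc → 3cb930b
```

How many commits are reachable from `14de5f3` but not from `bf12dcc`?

Reachable from 14de5f3: {14de5f3, 295ff20, 3cb930b, 4ad23a0, bf12dcc, c175a93, dba8c88, f8b6e88}.
Reachable from bf12dcc: {3cb930b, bf12dcc}.
In 14de5f3's history but not bf12dcc's: {14de5f3, 295ff20, 4ad23a0, c175a93, dba8c88, f8b6e88} — 6 commits.

6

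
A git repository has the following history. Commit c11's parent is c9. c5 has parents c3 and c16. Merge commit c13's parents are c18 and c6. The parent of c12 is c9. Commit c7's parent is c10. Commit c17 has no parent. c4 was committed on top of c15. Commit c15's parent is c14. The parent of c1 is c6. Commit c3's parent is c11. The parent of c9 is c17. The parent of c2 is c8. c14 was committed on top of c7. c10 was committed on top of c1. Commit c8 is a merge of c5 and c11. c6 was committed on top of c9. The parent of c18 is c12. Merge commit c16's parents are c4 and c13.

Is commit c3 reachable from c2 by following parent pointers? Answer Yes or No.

Yes

Ancestors of c2 (commits reachable by following parents): {c1, c10, c11, c12, c13, c14, c15, c16, c17, c18, c2, c3, c4, c5, c6, c7, c8, c9}.
c3 is in that set, so it is an ancestor of c2.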